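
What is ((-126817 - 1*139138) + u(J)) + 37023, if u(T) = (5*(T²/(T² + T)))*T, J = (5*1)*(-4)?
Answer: -4351708/19 ≈ -2.2904e+5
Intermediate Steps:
J = -20 (J = 5*(-4) = -20)
u(T) = 5*T³/(T + T²) (u(T) = (5*(T²/(T + T²)))*T = (5*T²/(T + T²))*T = 5*T³/(T + T²))
((-126817 - 1*139138) + u(J)) + 37023 = ((-126817 - 1*139138) + 5*(-20)²/(1 - 20)) + 37023 = ((-126817 - 139138) + 5*400/(-19)) + 37023 = (-265955 + 5*400*(-1/19)) + 37023 = (-265955 - 2000/19) + 37023 = -5055145/19 + 37023 = -4351708/19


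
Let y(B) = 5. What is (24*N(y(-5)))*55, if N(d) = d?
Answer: 6600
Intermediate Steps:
(24*N(y(-5)))*55 = (24*5)*55 = 120*55 = 6600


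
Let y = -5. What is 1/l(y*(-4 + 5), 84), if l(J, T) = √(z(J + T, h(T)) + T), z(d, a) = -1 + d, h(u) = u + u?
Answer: √2/18 ≈ 0.078567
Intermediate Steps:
h(u) = 2*u
l(J, T) = √(-1 + J + 2*T) (l(J, T) = √((-1 + (J + T)) + T) = √((-1 + J + T) + T) = √(-1 + J + 2*T))
1/l(y*(-4 + 5), 84) = 1/(√(-1 - 5*(-4 + 5) + 2*84)) = 1/(√(-1 - 5*1 + 168)) = 1/(√(-1 - 5 + 168)) = 1/(√162) = 1/(9*√2) = √2/18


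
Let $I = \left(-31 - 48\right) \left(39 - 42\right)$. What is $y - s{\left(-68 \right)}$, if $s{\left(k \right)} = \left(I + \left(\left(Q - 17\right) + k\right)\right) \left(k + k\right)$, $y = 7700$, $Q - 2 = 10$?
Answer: $30004$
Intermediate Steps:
$Q = 12$ ($Q = 2 + 10 = 12$)
$I = 237$ ($I = \left(-79\right) \left(-3\right) = 237$)
$s{\left(k \right)} = 2 k \left(232 + k\right)$ ($s{\left(k \right)} = \left(237 + \left(\left(12 - 17\right) + k\right)\right) \left(k + k\right) = \left(237 + \left(-5 + k\right)\right) 2 k = \left(232 + k\right) 2 k = 2 k \left(232 + k\right)$)
$y - s{\left(-68 \right)} = 7700 - 2 \left(-68\right) \left(232 - 68\right) = 7700 - 2 \left(-68\right) 164 = 7700 - -22304 = 7700 + 22304 = 30004$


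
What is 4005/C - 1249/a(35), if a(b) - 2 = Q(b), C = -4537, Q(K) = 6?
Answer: -5698753/36296 ≈ -157.01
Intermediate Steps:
a(b) = 8 (a(b) = 2 + 6 = 8)
4005/C - 1249/a(35) = 4005/(-4537) - 1249/8 = 4005*(-1/4537) - 1249*⅛ = -4005/4537 - 1249/8 = -5698753/36296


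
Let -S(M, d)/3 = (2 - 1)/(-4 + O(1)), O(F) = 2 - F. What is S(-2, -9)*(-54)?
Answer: -54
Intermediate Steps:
S(M, d) = 1 (S(M, d) = -3*(2 - 1)/(-4 + (2 - 1*1)) = -3/(-4 + (2 - 1)) = -3/(-4 + 1) = -3/(-3) = -3*(-1)/3 = -3*(-⅓) = 1)
S(-2, -9)*(-54) = 1*(-54) = -54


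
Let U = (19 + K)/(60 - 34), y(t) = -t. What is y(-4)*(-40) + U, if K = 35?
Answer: -2053/13 ≈ -157.92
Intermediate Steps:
U = 27/13 (U = (19 + 35)/(60 - 34) = 54/26 = 54*(1/26) = 27/13 ≈ 2.0769)
y(-4)*(-40) + U = -1*(-4)*(-40) + 27/13 = 4*(-40) + 27/13 = -160 + 27/13 = -2053/13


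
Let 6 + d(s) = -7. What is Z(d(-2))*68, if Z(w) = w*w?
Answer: 11492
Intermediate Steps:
d(s) = -13 (d(s) = -6 - 7 = -13)
Z(w) = w²
Z(d(-2))*68 = (-13)²*68 = 169*68 = 11492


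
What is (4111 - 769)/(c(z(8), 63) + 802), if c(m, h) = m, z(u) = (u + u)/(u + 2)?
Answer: 8355/2009 ≈ 4.1588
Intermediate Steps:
z(u) = 2*u/(2 + u) (z(u) = (2*u)/(2 + u) = 2*u/(2 + u))
(4111 - 769)/(c(z(8), 63) + 802) = (4111 - 769)/(2*8/(2 + 8) + 802) = 3342/(2*8/10 + 802) = 3342/(2*8*(1/10) + 802) = 3342/(8/5 + 802) = 3342/(4018/5) = 3342*(5/4018) = 8355/2009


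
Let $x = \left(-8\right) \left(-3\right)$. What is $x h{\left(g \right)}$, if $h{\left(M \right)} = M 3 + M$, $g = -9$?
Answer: $-864$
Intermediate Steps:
$x = 24$
$h{\left(M \right)} = 4 M$ ($h{\left(M \right)} = 3 M + M = 4 M$)
$x h{\left(g \right)} = 24 \cdot 4 \left(-9\right) = 24 \left(-36\right) = -864$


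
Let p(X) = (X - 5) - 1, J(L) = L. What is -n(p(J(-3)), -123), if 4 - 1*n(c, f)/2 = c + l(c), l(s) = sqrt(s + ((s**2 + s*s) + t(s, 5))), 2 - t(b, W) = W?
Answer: -26 + 10*sqrt(6) ≈ -1.5051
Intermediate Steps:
t(b, W) = 2 - W
p(X) = -6 + X (p(X) = (-5 + X) - 1 = -6 + X)
l(s) = sqrt(-3 + s + 2*s**2) (l(s) = sqrt(s + ((s**2 + s*s) + (2 - 1*5))) = sqrt(s + ((s**2 + s**2) + (2 - 5))) = sqrt(s + (2*s**2 - 3)) = sqrt(s + (-3 + 2*s**2)) = sqrt(-3 + s + 2*s**2))
n(c, f) = 8 - 2*c - 2*sqrt(-3 + c + 2*c**2) (n(c, f) = 8 - 2*(c + sqrt(-3 + c + 2*c**2)) = 8 + (-2*c - 2*sqrt(-3 + c + 2*c**2)) = 8 - 2*c - 2*sqrt(-3 + c + 2*c**2))
-n(p(J(-3)), -123) = -(8 - 2*(-6 - 3) - 2*sqrt(-3 + (-6 - 3) + 2*(-6 - 3)**2)) = -(8 - 2*(-9) - 2*sqrt(-3 - 9 + 2*(-9)**2)) = -(8 + 18 - 2*sqrt(-3 - 9 + 2*81)) = -(8 + 18 - 2*sqrt(-3 - 9 + 162)) = -(8 + 18 - 10*sqrt(6)) = -(26 - 10*sqrt(6)) = -26 + 10*sqrt(6)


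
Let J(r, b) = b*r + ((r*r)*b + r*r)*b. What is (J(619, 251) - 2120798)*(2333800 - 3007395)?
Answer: -16323722150054085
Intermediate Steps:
J(r, b) = b*r + b*(r² + b*r²) (J(r, b) = b*r + (r²*b + r²)*b = b*r + (b*r² + r²)*b = b*r + (r² + b*r²)*b = b*r + b*(r² + b*r²))
(J(619, 251) - 2120798)*(2333800 - 3007395) = (251*619*(1 + 619 + 251*619) - 2120798)*(2333800 - 3007395) = (251*619*(1 + 619 + 155369) - 2120798)*(-673595) = (251*619*155989 - 2120798)*(-673595) = (24235854941 - 2120798)*(-673595) = 24233734143*(-673595) = -16323722150054085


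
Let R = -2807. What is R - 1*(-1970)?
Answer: -837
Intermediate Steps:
R - 1*(-1970) = -2807 - 1*(-1970) = -2807 + 1970 = -837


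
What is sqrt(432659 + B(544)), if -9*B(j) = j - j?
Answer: sqrt(432659) ≈ 657.77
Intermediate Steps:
B(j) = 0 (B(j) = -(j - j)/9 = -1/9*0 = 0)
sqrt(432659 + B(544)) = sqrt(432659 + 0) = sqrt(432659)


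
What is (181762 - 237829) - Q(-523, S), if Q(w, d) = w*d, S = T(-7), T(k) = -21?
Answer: -67050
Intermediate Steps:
S = -21
Q(w, d) = d*w
(181762 - 237829) - Q(-523, S) = (181762 - 237829) - (-21)*(-523) = -56067 - 1*10983 = -56067 - 10983 = -67050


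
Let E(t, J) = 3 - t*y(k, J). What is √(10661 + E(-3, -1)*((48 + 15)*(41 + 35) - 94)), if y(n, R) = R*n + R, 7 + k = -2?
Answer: √137399 ≈ 370.67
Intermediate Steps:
k = -9 (k = -7 - 2 = -9)
y(n, R) = R + R*n
E(t, J) = 3 + 8*J*t (E(t, J) = 3 - t*J*(1 - 9) = 3 - t*J*(-8) = 3 - t*(-8*J) = 3 - (-8)*J*t = 3 + 8*J*t)
√(10661 + E(-3, -1)*((48 + 15)*(41 + 35) - 94)) = √(10661 + (3 + 8*(-1)*(-3))*((48 + 15)*(41 + 35) - 94)) = √(10661 + (3 + 24)*(63*76 - 94)) = √(10661 + 27*(4788 - 94)) = √(10661 + 27*4694) = √(10661 + 126738) = √137399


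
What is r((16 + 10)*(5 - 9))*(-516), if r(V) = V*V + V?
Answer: -5527392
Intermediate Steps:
r(V) = V + V² (r(V) = V² + V = V + V²)
r((16 + 10)*(5 - 9))*(-516) = (((16 + 10)*(5 - 9))*(1 + (16 + 10)*(5 - 9)))*(-516) = ((26*(-4))*(1 + 26*(-4)))*(-516) = -104*(1 - 104)*(-516) = -104*(-103)*(-516) = 10712*(-516) = -5527392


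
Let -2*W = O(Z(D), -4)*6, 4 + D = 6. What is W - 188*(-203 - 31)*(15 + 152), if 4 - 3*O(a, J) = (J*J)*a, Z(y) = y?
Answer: 7346692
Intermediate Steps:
D = 2 (D = -4 + 6 = 2)
O(a, J) = 4/3 - a*J²/3 (O(a, J) = 4/3 - J*J*a/3 = 4/3 - J²*a/3 = 4/3 - a*J²/3)
W = 28 (W = -(4/3 - ⅓*2*(-4)²)*6/2 = -(4/3 - ⅓*2*16)*6/2 = -(4/3 - 32/3)*6/2 = -(-14)*6/3 = -½*(-56) = 28)
W - 188*(-203 - 31)*(15 + 152) = 28 - 188*(-203 - 31)*(15 + 152) = 28 - (-43992)*167 = 28 - 188*(-39078) = 28 + 7346664 = 7346692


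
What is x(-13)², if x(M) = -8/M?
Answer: 64/169 ≈ 0.37870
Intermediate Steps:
x(-13)² = (-8/(-13))² = (-8*(-1/13))² = (8/13)² = 64/169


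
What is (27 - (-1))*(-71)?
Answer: -1988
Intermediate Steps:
(27 - (-1))*(-71) = (27 - 1*(-1))*(-71) = (27 + 1)*(-71) = 28*(-71) = -1988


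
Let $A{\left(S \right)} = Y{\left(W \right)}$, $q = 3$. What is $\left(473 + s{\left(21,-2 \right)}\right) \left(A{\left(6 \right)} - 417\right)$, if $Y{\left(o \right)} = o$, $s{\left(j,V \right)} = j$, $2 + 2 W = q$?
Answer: $-205751$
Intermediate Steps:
$W = \frac{1}{2}$ ($W = -1 + \frac{1}{2} \cdot 3 = -1 + \frac{3}{2} = \frac{1}{2} \approx 0.5$)
$A{\left(S \right)} = \frac{1}{2}$
$\left(473 + s{\left(21,-2 \right)}\right) \left(A{\left(6 \right)} - 417\right) = \left(473 + 21\right) \left(\frac{1}{2} - 417\right) = 494 \left(- \frac{833}{2}\right) = -205751$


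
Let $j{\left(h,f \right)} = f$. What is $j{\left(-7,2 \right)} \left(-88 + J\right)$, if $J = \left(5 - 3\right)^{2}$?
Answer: $-168$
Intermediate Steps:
$J = 4$ ($J = 2^{2} = 4$)
$j{\left(-7,2 \right)} \left(-88 + J\right) = 2 \left(-88 + 4\right) = 2 \left(-84\right) = -168$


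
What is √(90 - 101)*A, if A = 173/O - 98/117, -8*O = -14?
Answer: 80278*I*√11/819 ≈ 325.09*I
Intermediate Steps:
O = 7/4 (O = -⅛*(-14) = 7/4 ≈ 1.7500)
A = 80278/819 (A = 173/(7/4) - 98/117 = 173*(4/7) - 98*1/117 = 692/7 - 98/117 = 80278/819 ≈ 98.020)
√(90 - 101)*A = √(90 - 101)*(80278/819) = √(-11)*(80278/819) = (I*√11)*(80278/819) = 80278*I*√11/819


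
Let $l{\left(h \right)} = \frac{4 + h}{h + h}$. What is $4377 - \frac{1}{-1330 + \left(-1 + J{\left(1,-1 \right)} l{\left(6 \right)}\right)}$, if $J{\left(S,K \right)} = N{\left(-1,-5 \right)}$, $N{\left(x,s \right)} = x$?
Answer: $\frac{34976613}{7991} \approx 4377.0$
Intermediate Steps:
$l{\left(h \right)} = \frac{4 + h}{2 h}$
$J{\left(S,K \right)} = -1$
$4377 - \frac{1}{-1330 + \left(-1 + J{\left(1,-1 \right)} l{\left(6 \right)}\right)} = 4377 - \frac{1}{-1330 - \left(1 + \frac{4 + 6}{2 \cdot 6}\right)} = 4377 - \frac{1}{-1330 - \left(1 + \frac{1}{2} \cdot \frac{1}{6} \cdot 10\right)} = 4377 - \frac{1}{-1330 - \frac{11}{6}} = 4377 - \frac{1}{- \frac{7991}{6}} = 4377 - - \frac{6}{7991} = 4377 + \frac{6}{7991} = \frac{34976613}{7991}$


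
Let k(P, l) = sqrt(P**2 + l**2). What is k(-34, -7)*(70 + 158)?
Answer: 228*sqrt(1205) ≈ 7914.6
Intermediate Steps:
k(-34, -7)*(70 + 158) = sqrt((-34)**2 + (-7)**2)*(70 + 158) = sqrt(1156 + 49)*228 = sqrt(1205)*228 = 228*sqrt(1205)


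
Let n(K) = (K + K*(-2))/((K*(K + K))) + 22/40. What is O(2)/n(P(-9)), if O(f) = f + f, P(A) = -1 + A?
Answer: 20/3 ≈ 6.6667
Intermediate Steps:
n(K) = 11/20 - 1/(2*K) (n(K) = (K - 2*K)/((K*(2*K))) + 22*(1/40) = (-K)/((2*K**2)) + 11/20 = (-K)*(1/(2*K**2)) + 11/20 = -1/(2*K) + 11/20 = 11/20 - 1/(2*K))
O(f) = 2*f
O(2)/n(P(-9)) = (2*2)/(((-10 + 11*(-1 - 9))/(20*(-1 - 9)))) = 4/(((1/20)*(-10 + 11*(-10))/(-10))) = 4/(((1/20)*(-1/10)*(-10 - 110))) = 4/(((1/20)*(-1/10)*(-120))) = 4/(3/5) = 4*(5/3) = 20/3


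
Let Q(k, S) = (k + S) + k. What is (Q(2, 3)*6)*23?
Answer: 966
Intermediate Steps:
Q(k, S) = S + 2*k (Q(k, S) = (S + k) + k = S + 2*k)
(Q(2, 3)*6)*23 = ((3 + 2*2)*6)*23 = ((3 + 4)*6)*23 = (7*6)*23 = 42*23 = 966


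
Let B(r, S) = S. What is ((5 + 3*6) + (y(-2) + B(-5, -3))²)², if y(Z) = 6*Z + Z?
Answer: 97344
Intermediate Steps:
y(Z) = 7*Z
((5 + 3*6) + (y(-2) + B(-5, -3))²)² = ((5 + 3*6) + (7*(-2) - 3)²)² = ((5 + 18) + (-14 - 3)²)² = (23 + (-17)²)² = (23 + 289)² = 312² = 97344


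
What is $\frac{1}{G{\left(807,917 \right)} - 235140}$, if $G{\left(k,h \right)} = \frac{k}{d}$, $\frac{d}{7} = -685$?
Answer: $- \frac{4795}{1127497107} \approx -4.2528 \cdot 10^{-6}$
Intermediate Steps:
$d = -4795$ ($d = 7 \left(-685\right) = -4795$)
$G{\left(k,h \right)} = - \frac{k}{4795}$ ($G{\left(k,h \right)} = \frac{k}{-4795} = k \left(- \frac{1}{4795}\right) = - \frac{k}{4795}$)
$\frac{1}{G{\left(807,917 \right)} - 235140} = \frac{1}{\left(- \frac{1}{4795}\right) 807 - 235140} = \frac{1}{- \frac{807}{4795} - 235140} = \frac{1}{- \frac{1127497107}{4795}} = - \frac{4795}{1127497107}$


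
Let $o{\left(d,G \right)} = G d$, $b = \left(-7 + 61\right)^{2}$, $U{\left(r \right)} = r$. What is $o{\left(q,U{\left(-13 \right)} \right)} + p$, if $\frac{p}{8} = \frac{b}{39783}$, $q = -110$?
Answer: $\frac{18971006}{13261} \approx 1430.6$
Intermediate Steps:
$b = 2916$ ($b = 54^{2} = 2916$)
$p = \frac{7776}{13261}$ ($p = 8 \cdot \frac{2916}{39783} = 8 \cdot 2916 \cdot \frac{1}{39783} = 8 \cdot \frac{972}{13261} = \frac{7776}{13261} \approx 0.58638$)
$o{\left(q,U{\left(-13 \right)} \right)} + p = \left(-13\right) \left(-110\right) + \frac{7776}{13261} = 1430 + \frac{7776}{13261} = \frac{18971006}{13261}$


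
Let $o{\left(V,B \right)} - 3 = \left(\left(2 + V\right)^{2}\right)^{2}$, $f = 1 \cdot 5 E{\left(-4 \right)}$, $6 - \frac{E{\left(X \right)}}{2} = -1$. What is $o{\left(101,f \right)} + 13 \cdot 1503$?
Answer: $112570423$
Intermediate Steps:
$E{\left(X \right)} = 14$ ($E{\left(X \right)} = 12 - -2 = 12 + 2 = 14$)
$f = 70$ ($f = 1 \cdot 5 \cdot 14 = 5 \cdot 14 = 70$)
$o{\left(V,B \right)} = 3 + \left(2 + V\right)^{4}$ ($o{\left(V,B \right)} = 3 + \left(\left(2 + V\right)^{2}\right)^{2} = 3 + \left(2 + V\right)^{4}$)
$o{\left(101,f \right)} + 13 \cdot 1503 = \left(3 + \left(2 + 101\right)^{4}\right) + 13 \cdot 1503 = \left(3 + 103^{4}\right) + 19539 = \left(3 + 112550881\right) + 19539 = 112550884 + 19539 = 112570423$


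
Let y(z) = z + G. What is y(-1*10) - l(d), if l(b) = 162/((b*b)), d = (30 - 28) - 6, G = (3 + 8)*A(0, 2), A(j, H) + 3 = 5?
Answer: 15/8 ≈ 1.8750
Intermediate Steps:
A(j, H) = 2 (A(j, H) = -3 + 5 = 2)
G = 22 (G = (3 + 8)*2 = 11*2 = 22)
d = -4 (d = 2 - 6 = -4)
y(z) = 22 + z (y(z) = z + 22 = 22 + z)
l(b) = 162/b² (l(b) = 162/(b²) = 162/b²)
y(-1*10) - l(d) = (22 - 1*10) - 162/(-4)² = (22 - 10) - 162/16 = 12 - 1*81/8 = 12 - 81/8 = 15/8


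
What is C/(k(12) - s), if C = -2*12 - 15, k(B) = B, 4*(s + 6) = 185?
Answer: 156/113 ≈ 1.3805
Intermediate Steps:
s = 161/4 (s = -6 + (¼)*185 = -6 + 185/4 = 161/4 ≈ 40.250)
C = -39 (C = -24 - 15 = -39)
C/(k(12) - s) = -39/(12 - 1*161/4) = -39/(12 - 161/4) = -39/(-113/4) = -39*(-4/113) = 156/113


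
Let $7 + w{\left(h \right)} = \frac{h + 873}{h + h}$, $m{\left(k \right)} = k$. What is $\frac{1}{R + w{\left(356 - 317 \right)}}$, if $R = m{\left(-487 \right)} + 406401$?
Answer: $\frac{13}{5276943} \approx 2.4635 \cdot 10^{-6}$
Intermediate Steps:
$R = 405914$ ($R = -487 + 406401 = 405914$)
$w{\left(h \right)} = -7 + \frac{873 + h}{2 h}$ ($w{\left(h \right)} = -7 + \frac{h + 873}{h + h} = -7 + \frac{873 + h}{2 h}$)
$\frac{1}{R + w{\left(356 - 317 \right)}} = \frac{1}{405914 + \frac{873 - 13 \left(356 - 317\right)}{2 \left(356 - 317\right)}} = \frac{1}{405914 + \frac{873 - 507}{2 \cdot 39}} = \frac{1}{405914 + \frac{1}{2} \cdot \frac{1}{39} \left(873 - 507\right)} = \frac{1}{405914 + \frac{1}{2} \cdot \frac{1}{39} \cdot 366} = \frac{1}{405914 + \frac{61}{13}} = \frac{1}{\frac{5276943}{13}} = \frac{13}{5276943}$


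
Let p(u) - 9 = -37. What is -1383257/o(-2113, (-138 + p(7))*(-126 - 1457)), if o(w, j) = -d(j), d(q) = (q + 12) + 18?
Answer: 72803/13832 ≈ 5.2634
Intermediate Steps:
d(q) = 30 + q (d(q) = (12 + q) + 18 = 30 + q)
p(u) = -28 (p(u) = 9 - 37 = -28)
o(w, j) = -30 - j (o(w, j) = -(30 + j) = -30 - j)
-1383257/o(-2113, (-138 + p(7))*(-126 - 1457)) = -1383257/(-30 - (-138 - 28)*(-126 - 1457)) = -1383257/(-30 - (-166)*(-1583)) = -1383257/(-30 - 1*262778) = -1383257/(-30 - 262778) = -1383257/(-262808) = -1383257*(-1/262808) = 72803/13832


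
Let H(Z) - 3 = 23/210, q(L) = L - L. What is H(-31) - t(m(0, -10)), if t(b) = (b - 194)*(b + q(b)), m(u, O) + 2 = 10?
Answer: 313133/210 ≈ 1491.1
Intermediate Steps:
m(u, O) = 8 (m(u, O) = -2 + 10 = 8)
q(L) = 0
t(b) = b*(-194 + b) (t(b) = (b - 194)*(b + 0) = (-194 + b)*b = b*(-194 + b))
H(Z) = 653/210 (H(Z) = 3 + 23/210 = 653/210)
H(-31) - t(m(0, -10)) = 653/210 - 8*(-194 + 8) = 653/210 - 8*(-186) = 653/210 - 1*(-1488) = 653/210 + 1488 = 313133/210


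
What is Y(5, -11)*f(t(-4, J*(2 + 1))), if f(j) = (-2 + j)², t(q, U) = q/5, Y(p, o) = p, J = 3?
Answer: 196/5 ≈ 39.200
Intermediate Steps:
t(q, U) = q/5 (t(q, U) = q*(⅕) = q/5)
Y(5, -11)*f(t(-4, J*(2 + 1))) = 5*(-2 + (⅕)*(-4))² = 5*(-2 - ⅘)² = 5*(-14/5)² = 5*(196/25) = 196/5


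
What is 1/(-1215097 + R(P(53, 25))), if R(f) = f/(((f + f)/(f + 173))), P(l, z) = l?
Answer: -1/1214984 ≈ -8.2306e-7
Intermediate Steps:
R(f) = 173/2 + f/2 (R(f) = f/(((2*f)/(173 + f))) = f/((2*f/(173 + f))) = f*((173 + f)/(2*f)) = 173/2 + f/2)
1/(-1215097 + R(P(53, 25))) = 1/(-1215097 + (173/2 + (½)*53)) = 1/(-1215097 + (173/2 + 53/2)) = 1/(-1215097 + 113) = 1/(-1214984) = -1/1214984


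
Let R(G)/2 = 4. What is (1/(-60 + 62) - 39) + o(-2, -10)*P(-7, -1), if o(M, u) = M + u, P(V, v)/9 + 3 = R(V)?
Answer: -1157/2 ≈ -578.50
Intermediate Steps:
R(G) = 8 (R(G) = 2*4 = 8)
P(V, v) = 45 (P(V, v) = -27 + 9*8 = -27 + 72 = 45)
(1/(-60 + 62) - 39) + o(-2, -10)*P(-7, -1) = (1/(-60 + 62) - 39) + (-2 - 10)*45 = (1/2 - 39) - 12*45 = (1/2 - 39) - 540 = -77/2 - 540 = -1157/2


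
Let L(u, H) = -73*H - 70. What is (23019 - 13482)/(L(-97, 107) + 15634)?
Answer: 9537/7753 ≈ 1.2301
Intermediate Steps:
L(u, H) = -70 - 73*H
(23019 - 13482)/(L(-97, 107) + 15634) = (23019 - 13482)/((-70 - 73*107) + 15634) = 9537/((-70 - 7811) + 15634) = 9537/(-7881 + 15634) = 9537/7753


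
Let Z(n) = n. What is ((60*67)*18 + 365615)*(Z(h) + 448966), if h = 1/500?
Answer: 3932717694519/20 ≈ 1.9664e+11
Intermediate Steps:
h = 1/500 ≈ 0.0020000
((60*67)*18 + 365615)*(Z(h) + 448966) = ((60*67)*18 + 365615)*(1/500 + 448966) = (4020*18 + 365615)*(224483001/500) = (72360 + 365615)*(224483001/500) = 437975*(224483001/500) = 3932717694519/20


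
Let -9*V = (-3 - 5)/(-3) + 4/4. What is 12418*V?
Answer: -136598/27 ≈ -5059.2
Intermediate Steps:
V = -11/27 (V = -((-3 - 5)/(-3) + 4/4)/9 = -(-8*(-⅓) + 4*(¼))/9 = -(8/3 + 1)/9 = -⅑*11/3 = -11/27 ≈ -0.40741)
12418*V = 12418*(-11/27) = -136598/27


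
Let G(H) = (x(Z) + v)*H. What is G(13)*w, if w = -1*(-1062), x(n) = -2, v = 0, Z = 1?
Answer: -27612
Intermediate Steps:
G(H) = -2*H (G(H) = (-2 + 0)*H = -2*H)
w = 1062
G(13)*w = -2*13*1062 = -26*1062 = -27612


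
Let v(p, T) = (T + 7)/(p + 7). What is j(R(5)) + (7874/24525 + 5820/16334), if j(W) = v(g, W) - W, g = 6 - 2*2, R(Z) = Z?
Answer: -598742767/200295675 ≈ -2.9893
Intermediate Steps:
g = 2 (g = 6 - 1*4 = 6 - 4 = 2)
v(p, T) = (7 + T)/(7 + p)
j(W) = 7/9 - 8*W/9 (j(W) = (7 + W)/(7 + 2) - W = (7 + W)/9 - W = (7/9 + W/9) - W = 7/9 - 8*W/9)
j(R(5)) + (7874/24525 + 5820/16334) = (7/9 - 8/9*5) + (7874/24525 + 5820/16334) = (7/9 - 40/9) + (7874*(1/24525) + 5820*(1/16334)) = -11/3 + (7874/24525 + 2910/8167) = -11/3 + 135674708/200295675 = -598742767/200295675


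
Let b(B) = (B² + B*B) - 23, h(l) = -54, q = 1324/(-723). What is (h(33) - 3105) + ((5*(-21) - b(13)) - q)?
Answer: -2586293/723 ≈ -3577.2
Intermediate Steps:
q = -1324/723 (q = 1324*(-1/723) = -1324/723 ≈ -1.8313)
b(B) = -23 + 2*B² (b(B) = (B² + B²) - 23 = 2*B² - 23 = -23 + 2*B²)
(h(33) - 3105) + ((5*(-21) - b(13)) - q) = (-54 - 3105) + ((5*(-21) - (-23 + 2*13²)) - 1*(-1324/723)) = -3159 + ((-105 - (-23 + 2*169)) + 1324/723) = -3159 + ((-105 - (-23 + 338)) + 1324/723) = -3159 + ((-105 - 1*315) + 1324/723) = -3159 + ((-105 - 315) + 1324/723) = -3159 + (-420 + 1324/723) = -3159 - 302336/723 = -2586293/723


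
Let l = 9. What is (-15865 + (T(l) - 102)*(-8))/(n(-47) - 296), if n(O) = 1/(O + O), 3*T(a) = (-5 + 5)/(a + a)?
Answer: 1414606/27825 ≈ 50.839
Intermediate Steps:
T(a) = 0 (T(a) = ((-5 + 5)/(a + a))/3 = (0/((2*a)))/3 = (0*(1/(2*a)))/3 = (⅓)*0 = 0)
n(O) = 1/(2*O)
(-15865 + (T(l) - 102)*(-8))/(n(-47) - 296) = (-15865 + (0 - 102)*(-8))/((½)/(-47) - 296) = (-15865 - 102*(-8))/((½)*(-1/47) - 296) = (-15865 + 816)/(-1/94 - 296) = -15049/(-27825/94) = -15049*(-94/27825) = 1414606/27825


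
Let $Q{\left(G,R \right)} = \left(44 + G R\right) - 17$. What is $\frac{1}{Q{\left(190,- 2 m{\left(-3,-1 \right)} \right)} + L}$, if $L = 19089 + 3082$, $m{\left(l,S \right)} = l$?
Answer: $\frac{1}{23338} \approx 4.2849 \cdot 10^{-5}$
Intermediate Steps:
$Q{\left(G,R \right)} = 27 + G R$
$L = 22171$
$\frac{1}{Q{\left(190,- 2 m{\left(-3,-1 \right)} \right)} + L} = \frac{1}{\left(27 + 190 \left(\left(-2\right) \left(-3\right)\right)\right) + 22171} = \frac{1}{\left(27 + 190 \cdot 6\right) + 22171} = \frac{1}{\left(27 + 1140\right) + 22171} = \frac{1}{1167 + 22171} = \frac{1}{23338}$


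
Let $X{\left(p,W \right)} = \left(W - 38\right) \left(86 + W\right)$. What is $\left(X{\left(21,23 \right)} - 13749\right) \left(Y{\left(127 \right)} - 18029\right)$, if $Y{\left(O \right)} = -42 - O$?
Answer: $279958032$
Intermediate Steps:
$X{\left(p,W \right)} = \left(-38 + W\right) \left(86 + W\right)$
$\left(X{\left(21,23 \right)} - 13749\right) \left(Y{\left(127 \right)} - 18029\right) = \left(\left(-3268 + 23^{2} + 48 \cdot 23\right) - 13749\right) \left(\left(-42 - 127\right) - 18029\right) = \left(\left(-3268 + 529 + 1104\right) - 13749\right) \left(\left(-42 - 127\right) - 18029\right) = \left(-1635 - 13749\right) \left(-169 - 18029\right) = \left(-15384\right) \left(-18198\right) = 279958032$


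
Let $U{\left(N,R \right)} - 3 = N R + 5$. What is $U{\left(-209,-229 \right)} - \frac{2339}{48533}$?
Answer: $\frac{2323223838}{48533} \approx 47869.0$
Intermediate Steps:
$U{\left(N,R \right)} = 8 + N R$ ($U{\left(N,R \right)} = 3 + \left(N R + 5\right) = 3 + \left(5 + N R\right) = 8 + N R$)
$U{\left(-209,-229 \right)} - \frac{2339}{48533} = \left(8 - -47861\right) - \frac{2339}{48533} = \left(8 + 47861\right) - \frac{2339}{48533} = 47869 - \frac{2339}{48533} = \frac{2323223838}{48533}$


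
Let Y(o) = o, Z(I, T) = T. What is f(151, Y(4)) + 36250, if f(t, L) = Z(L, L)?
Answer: 36254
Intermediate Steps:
f(t, L) = L
f(151, Y(4)) + 36250 = 4 + 36250 = 36254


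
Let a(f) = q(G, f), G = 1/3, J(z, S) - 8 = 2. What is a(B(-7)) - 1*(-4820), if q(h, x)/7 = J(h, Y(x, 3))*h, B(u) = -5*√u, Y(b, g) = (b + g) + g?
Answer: 14530/3 ≈ 4843.3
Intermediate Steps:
Y(b, g) = b + 2*g
J(z, S) = 10 (J(z, S) = 8 + 2 = 10)
G = ⅓ ≈ 0.33333
q(h, x) = 70*h (q(h, x) = 7*(10*h) = 70*h)
a(f) = 70/3 (a(f) = 70*(⅓) = 70/3)
a(B(-7)) - 1*(-4820) = 70/3 - 1*(-4820) = 70/3 + 4820 = 14530/3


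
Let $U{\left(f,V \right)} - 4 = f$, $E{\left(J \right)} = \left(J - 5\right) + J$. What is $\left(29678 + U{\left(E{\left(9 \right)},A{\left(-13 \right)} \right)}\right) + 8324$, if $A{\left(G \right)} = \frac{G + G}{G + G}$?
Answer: $38019$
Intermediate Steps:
$E{\left(J \right)} = -5 + 2 J$ ($E{\left(J \right)} = \left(-5 + J\right) + J = -5 + 2 J$)
$A{\left(G \right)} = 1$ ($A{\left(G \right)} = \frac{2 G}{2 G} = 2 G \frac{1}{2 G} = 1$)
$U{\left(f,V \right)} = 4 + f$
$\left(29678 + U{\left(E{\left(9 \right)},A{\left(-13 \right)} \right)}\right) + 8324 = \left(29678 + \left(4 + \left(-5 + 2 \cdot 9\right)\right)\right) + 8324 = \left(29678 + \left(4 + \left(-5 + 18\right)\right)\right) + 8324 = \left(29678 + \left(4 + 13\right)\right) + 8324 = \left(29678 + 17\right) + 8324 = 29695 + 8324 = 38019$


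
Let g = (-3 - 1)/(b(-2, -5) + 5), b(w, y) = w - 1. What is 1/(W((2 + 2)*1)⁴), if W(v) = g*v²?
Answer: 1/1048576 ≈ 9.5367e-7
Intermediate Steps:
b(w, y) = -1 + w
g = -2 (g = (-3 - 1)/((-1 - 2) + 5) = -4/(-3 + 5) = -4/2 = -4*½ = -2)
W(v) = -2*v²
1/(W((2 + 2)*1)⁴) = 1/((-2*(2 + 2)²)⁴) = 1/((-2*(4*1)²)⁴) = 1/((-2*4²)⁴) = 1/((-2*16)⁴) = 1/((-32)⁴) = 1/1048576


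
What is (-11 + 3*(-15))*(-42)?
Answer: 2352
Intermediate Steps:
(-11 + 3*(-15))*(-42) = (-11 - 45)*(-42) = -56*(-42) = 2352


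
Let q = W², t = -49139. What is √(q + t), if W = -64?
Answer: I*√45043 ≈ 212.23*I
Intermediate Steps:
q = 4096 (q = (-64)² = 4096)
√(q + t) = √(4096 - 49139) = √(-45043) = I*√45043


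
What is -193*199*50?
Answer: -1920350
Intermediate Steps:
-193*199*50 = -38407*50 = -1920350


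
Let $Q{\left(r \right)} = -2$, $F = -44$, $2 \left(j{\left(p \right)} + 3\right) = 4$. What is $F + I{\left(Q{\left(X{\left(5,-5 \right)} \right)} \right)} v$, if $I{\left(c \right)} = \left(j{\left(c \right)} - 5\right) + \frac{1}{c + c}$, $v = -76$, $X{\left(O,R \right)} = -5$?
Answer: $431$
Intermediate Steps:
$j{\left(p \right)} = -1$ ($j{\left(p \right)} = -3 + \frac{1}{2} \cdot 4 = -3 + 2 = -1$)
$I{\left(c \right)} = -6 + \frac{1}{2 c}$ ($I{\left(c \right)} = \left(-1 - 5\right) + \frac{1}{c + c} = \left(-1 - 5\right) + \frac{1}{2 c} = -6 + \frac{1}{2 c}$)
$F + I{\left(Q{\left(X{\left(5,-5 \right)} \right)} \right)} v = -44 + \left(-6 + \frac{1}{2 \left(-2\right)}\right) \left(-76\right) = -44 + \left(-6 + \frac{1}{2} \left(- \frac{1}{2}\right)\right) \left(-76\right) = -44 + \left(-6 - \frac{1}{4}\right) \left(-76\right) = -44 - -475 = -44 + 475 = 431$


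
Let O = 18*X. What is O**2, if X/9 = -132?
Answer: 457275456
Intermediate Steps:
X = -1188 (X = 9*(-132) = -1188)
O = -21384 (O = 18*(-1188) = -21384)
O**2 = (-21384)**2 = 457275456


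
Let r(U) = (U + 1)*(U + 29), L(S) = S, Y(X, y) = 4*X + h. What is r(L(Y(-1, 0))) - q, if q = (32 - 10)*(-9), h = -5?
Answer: 38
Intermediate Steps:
Y(X, y) = -5 + 4*X (Y(X, y) = 4*X - 5 = -5 + 4*X)
q = -198 (q = 22*(-9) = -198)
r(U) = (1 + U)*(29 + U)
r(L(Y(-1, 0))) - q = (29 + (-5 + 4*(-1))² + 30*(-5 + 4*(-1))) - 1*(-198) = (29 + (-5 - 4)² + 30*(-5 - 4)) + 198 = (29 + (-9)² + 30*(-9)) + 198 = (29 + 81 - 270) + 198 = -160 + 198 = 38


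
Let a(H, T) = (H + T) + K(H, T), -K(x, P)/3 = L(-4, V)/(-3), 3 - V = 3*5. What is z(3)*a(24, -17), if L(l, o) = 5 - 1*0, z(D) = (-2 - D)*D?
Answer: -180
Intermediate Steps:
V = -12 (V = 3 - 3*5 = 3 - 1*15 = 3 - 15 = -12)
z(D) = D*(-2 - D)
L(l, o) = 5 (L(l, o) = 5 + 0 = 5)
K(x, P) = 5 (K(x, P) = -15/(-3) = -15*(-1)/3 = -3*(-5/3) = 5)
a(H, T) = 5 + H + T (a(H, T) = (H + T) + 5 = 5 + H + T)
z(3)*a(24, -17) = (-1*3*(2 + 3))*(5 + 24 - 17) = -1*3*5*12 = -15*12 = -180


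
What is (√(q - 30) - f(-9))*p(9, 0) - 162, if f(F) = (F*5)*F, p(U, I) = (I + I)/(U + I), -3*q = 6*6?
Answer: -162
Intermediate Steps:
q = -12 (q = -2*6 = -⅓*36 = -12)
p(U, I) = 2*I/(I + U) (p(U, I) = (2*I)/(I + U) = 2*I/(I + U))
f(F) = 5*F² (f(F) = (5*F)*F = 5*F²)
(√(q - 30) - f(-9))*p(9, 0) - 162 = (√(-12 - 30) - 5*(-9)²)*(2*0/(0 + 9)) - 162 = (√(-42) - 5*81)*(2*0/9) - 162 = (I*√42 - 1*405)*(2*0*(⅑)) - 162 = (I*√42 - 405)*0 - 162 = (-405 + I*√42)*0 - 162 = 0 - 162 = -162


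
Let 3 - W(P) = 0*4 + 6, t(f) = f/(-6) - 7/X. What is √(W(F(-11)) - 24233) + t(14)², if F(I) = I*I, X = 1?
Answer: 784/9 + 2*I*√6059 ≈ 87.111 + 155.68*I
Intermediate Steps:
F(I) = I²
t(f) = -7 - f/6 (t(f) = f/(-6) - 7/1 = f*(-⅙) - 7*1 = -f/6 - 7 = -7 - f/6)
W(P) = -3 (W(P) = 3 - (0*4 + 6) = 3 - (0 + 6) = 3 - 1*6 = 3 - 6 = -3)
√(W(F(-11)) - 24233) + t(14)² = √(-3 - 24233) + (-7 - ⅙*14)² = √(-24236) + (-7 - 7/3)² = 2*I*√6059 + (-28/3)² = 2*I*√6059 + 784/9 = 784/9 + 2*I*√6059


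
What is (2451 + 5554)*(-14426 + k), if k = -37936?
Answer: -419157810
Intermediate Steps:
(2451 + 5554)*(-14426 + k) = (2451 + 5554)*(-14426 - 37936) = 8005*(-52362) = -419157810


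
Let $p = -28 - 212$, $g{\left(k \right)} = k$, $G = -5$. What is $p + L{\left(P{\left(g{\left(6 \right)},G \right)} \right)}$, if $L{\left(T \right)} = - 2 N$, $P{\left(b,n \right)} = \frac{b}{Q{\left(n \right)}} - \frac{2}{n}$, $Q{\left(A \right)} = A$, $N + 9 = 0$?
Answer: $-222$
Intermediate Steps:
$N = -9$ ($N = -9 + 0 = -9$)
$P{\left(b,n \right)} = - \frac{2}{n} + \frac{b}{n}$ ($P{\left(b,n \right)} = \frac{b}{n} - \frac{2}{n} = - \frac{2}{n} + \frac{b}{n}$)
$L{\left(T \right)} = 18$ ($L{\left(T \right)} = \left(-2\right) \left(-9\right) = 18$)
$p = -240$
$p + L{\left(P{\left(g{\left(6 \right)},G \right)} \right)} = -240 + 18 = -222$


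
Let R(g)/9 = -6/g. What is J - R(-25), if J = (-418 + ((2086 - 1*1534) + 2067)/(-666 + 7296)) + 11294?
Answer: 120160297/11050 ≈ 10874.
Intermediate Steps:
R(g) = -54/g (R(g) = 9*(-6/g) = -54/g)
J = 24036833/2210 (J = (-418 + ((2086 - 1534) + 2067)/6630) + 11294 = (-418 + (552 + 2067)*(1/6630)) + 11294 = (-418 + 2619*(1/6630)) + 11294 = (-418 + 873/2210) + 11294 = -922907/2210 + 11294 = 24036833/2210 ≈ 10876.)
J - R(-25) = 24036833/2210 - (-54)/(-25) = 24036833/2210 - (-54)*(-1)/25 = 24036833/2210 - 1*54/25 = 24036833/2210 - 54/25 = 120160297/11050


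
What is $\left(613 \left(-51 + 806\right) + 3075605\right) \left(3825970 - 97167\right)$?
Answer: $13194071111260$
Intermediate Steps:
$\left(613 \left(-51 + 806\right) + 3075605\right) \left(3825970 - 97167\right) = \left(613 \cdot 755 + 3075605\right) 3728803 = \left(462815 + 3075605\right) 3728803 = 3538420 \cdot 3728803 = 13194071111260$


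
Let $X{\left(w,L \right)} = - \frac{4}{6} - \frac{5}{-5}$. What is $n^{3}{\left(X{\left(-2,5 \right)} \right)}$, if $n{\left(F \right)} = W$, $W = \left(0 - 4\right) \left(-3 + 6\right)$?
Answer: $-1728$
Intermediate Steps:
$W = -12$ ($W = \left(-4\right) 3 = -12$)
$X{\left(w,L \right)} = \frac{1}{3}$ ($X{\left(w,L \right)} = \left(-4\right) \frac{1}{6} - -1 = - \frac{2}{3} + 1 = \frac{1}{3}$)
$n{\left(F \right)} = -12$
$n^{3}{\left(X{\left(-2,5 \right)} \right)} = \left(-12\right)^{3} = -1728$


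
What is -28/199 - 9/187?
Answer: -7027/37213 ≈ -0.18883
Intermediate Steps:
-28/199 - 9/187 = -7027/37213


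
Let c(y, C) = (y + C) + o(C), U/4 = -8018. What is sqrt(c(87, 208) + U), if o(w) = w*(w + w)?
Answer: sqrt(54751) ≈ 233.99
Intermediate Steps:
o(w) = 2*w**2 (o(w) = w*(2*w) = 2*w**2)
U = -32072 (U = 4*(-8018) = -32072)
c(y, C) = C + y + 2*C**2 (c(y, C) = (y + C) + 2*C**2 = (C + y) + 2*C**2 = C + y + 2*C**2)
sqrt(c(87, 208) + U) = sqrt((208 + 87 + 2*208**2) - 32072) = sqrt((208 + 87 + 2*43264) - 32072) = sqrt((208 + 87 + 86528) - 32072) = sqrt(86823 - 32072) = sqrt(54751)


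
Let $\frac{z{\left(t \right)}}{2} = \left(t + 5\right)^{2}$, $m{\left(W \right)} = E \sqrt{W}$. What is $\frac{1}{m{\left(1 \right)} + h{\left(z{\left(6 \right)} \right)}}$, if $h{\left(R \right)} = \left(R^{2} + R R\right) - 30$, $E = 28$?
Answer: $\frac{1}{117126} \approx 8.5378 \cdot 10^{-6}$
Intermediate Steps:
$m{\left(W \right)} = 28 \sqrt{W}$
$z{\left(t \right)} = 2 \left(5 + t\right)^{2}$ ($z{\left(t \right)} = 2 \left(t + 5\right)^{2} = 2 \left(5 + t\right)^{2}$)
$h{\left(R \right)} = -30 + 2 R^{2}$ ($h{\left(R \right)} = \left(R^{2} + R^{2}\right) - 30 = 2 R^{2} - 30 = -30 + 2 R^{2}$)
$\frac{1}{m{\left(1 \right)} + h{\left(z{\left(6 \right)} \right)}} = \frac{1}{28 \sqrt{1} - \left(30 - 2 \left(2 \left(5 + 6\right)^{2}\right)^{2}\right)} = \frac{1}{28 \cdot 1 - \left(30 - 2 \left(2 \cdot 11^{2}\right)^{2}\right)} = \frac{1}{28 - \left(30 - 2 \left(2 \cdot 121\right)^{2}\right)} = \frac{1}{28 - \left(30 - 2 \cdot 242^{2}\right)} = \frac{1}{28 + \left(-30 + 2 \cdot 58564\right)} = \frac{1}{28 + \left(-30 + 117128\right)} = \frac{1}{28 + 117098} = \frac{1}{117126}$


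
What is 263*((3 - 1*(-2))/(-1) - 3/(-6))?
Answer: -2367/2 ≈ -1183.5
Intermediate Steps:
263*((3 - 1*(-2))/(-1) - 3/(-6)) = 263*((3 + 2)*(-1) - 3*(-⅙)) = 263*(5*(-1) + ½) = 263*(-5 + ½) = 263*(-9/2) = -2367/2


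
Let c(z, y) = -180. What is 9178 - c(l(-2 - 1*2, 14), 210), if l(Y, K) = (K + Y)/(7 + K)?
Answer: 9358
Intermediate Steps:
l(Y, K) = (K + Y)/(7 + K)
9178 - c(l(-2 - 1*2, 14), 210) = 9178 - 1*(-180) = 9178 + 180 = 9358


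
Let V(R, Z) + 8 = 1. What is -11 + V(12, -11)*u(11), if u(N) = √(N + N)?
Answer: -11 - 7*√22 ≈ -43.833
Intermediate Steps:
V(R, Z) = -7 (V(R, Z) = -8 + 1 = -7)
u(N) = √2*√N (u(N) = √(2*N) = √2*√N)
-11 + V(12, -11)*u(11) = -11 - 7*√2*√11 = -11 - 7*√22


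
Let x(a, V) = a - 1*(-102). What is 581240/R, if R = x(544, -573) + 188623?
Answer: 581240/189269 ≈ 3.0710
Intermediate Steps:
x(a, V) = 102 + a (x(a, V) = a + 102 = 102 + a)
R = 189269 (R = (102 + 544) + 188623 = 646 + 188623 = 189269)
581240/R = 581240/189269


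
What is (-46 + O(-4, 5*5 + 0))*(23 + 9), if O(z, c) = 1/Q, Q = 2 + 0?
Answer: -1456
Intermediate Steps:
Q = 2
O(z, c) = ½ (O(z, c) = 1/2 = ½)
(-46 + O(-4, 5*5 + 0))*(23 + 9) = (-46 + ½)*(23 + 9) = -91/2*32 = -1456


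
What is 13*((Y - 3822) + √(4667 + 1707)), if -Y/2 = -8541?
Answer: 172380 + 13*√6374 ≈ 1.7342e+5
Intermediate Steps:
Y = 17082 (Y = -2*(-8541) = 17082)
13*((Y - 3822) + √(4667 + 1707)) = 13*((17082 - 3822) + √(4667 + 1707)) = 13*(13260 + √6374) = 172380 + 13*√6374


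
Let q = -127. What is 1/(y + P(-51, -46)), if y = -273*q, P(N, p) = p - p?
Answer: 1/34671 ≈ 2.8843e-5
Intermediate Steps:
P(N, p) = 0
y = 34671 (y = -273*(-127) = 34671)
1/(y + P(-51, -46)) = 1/(34671 + 0) = 1/34671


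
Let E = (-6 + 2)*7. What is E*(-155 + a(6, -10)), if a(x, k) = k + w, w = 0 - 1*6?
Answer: 4788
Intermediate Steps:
w = -6 (w = 0 - 6 = -6)
E = -28 (E = -4*7 = -28)
a(x, k) = -6 + k (a(x, k) = k - 6 = -6 + k)
E*(-155 + a(6, -10)) = -28*(-155 + (-6 - 10)) = -28*(-155 - 16) = -28*(-171) = 4788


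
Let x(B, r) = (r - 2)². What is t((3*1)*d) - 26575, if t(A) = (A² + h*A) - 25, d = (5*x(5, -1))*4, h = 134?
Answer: 337360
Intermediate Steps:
x(B, r) = (-2 + r)²
d = 180 (d = (5*(-2 - 1)²)*4 = (5*(-3)²)*4 = (5*9)*4 = 45*4 = 180)
t(A) = -25 + A² + 134*A (t(A) = (A² + 134*A) - 25 = -25 + A² + 134*A)
t((3*1)*d) - 26575 = (-25 + ((3*1)*180)² + 134*((3*1)*180)) - 26575 = (-25 + (3*180)² + 134*(3*180)) - 26575 = (-25 + 540² + 134*540) - 26575 = (-25 + 291600 + 72360) - 26575 = 363935 - 26575 = 337360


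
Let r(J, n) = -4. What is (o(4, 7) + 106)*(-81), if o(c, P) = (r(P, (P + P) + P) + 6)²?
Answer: -8910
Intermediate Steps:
o(c, P) = 4 (o(c, P) = (-4 + 6)² = 2² = 4)
(o(4, 7) + 106)*(-81) = (4 + 106)*(-81) = 110*(-81) = -8910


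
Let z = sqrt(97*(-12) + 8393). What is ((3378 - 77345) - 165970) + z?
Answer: -239937 + sqrt(7229) ≈ -2.3985e+5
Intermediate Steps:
z = sqrt(7229) (z = sqrt(-1164 + 8393) = sqrt(7229) ≈ 85.024)
((3378 - 77345) - 165970) + z = ((3378 - 77345) - 165970) + sqrt(7229) = (-73967 - 165970) + sqrt(7229) = -239937 + sqrt(7229)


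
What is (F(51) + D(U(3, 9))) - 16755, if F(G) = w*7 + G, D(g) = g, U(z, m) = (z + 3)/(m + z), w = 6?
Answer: -33323/2 ≈ -16662.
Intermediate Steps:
U(z, m) = (3 + z)/(m + z)
F(G) = 42 + G (F(G) = 6*7 + G = 42 + G)
(F(51) + D(U(3, 9))) - 16755 = ((42 + 51) + (3 + 3)/(9 + 3)) - 16755 = (93 + 6/12) - 16755 = (93 + (1/12)*6) - 16755 = (93 + ½) - 16755 = 187/2 - 16755 = -33323/2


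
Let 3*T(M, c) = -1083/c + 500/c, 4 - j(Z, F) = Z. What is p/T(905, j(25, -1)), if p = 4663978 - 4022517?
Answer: 40412043/583 ≈ 69317.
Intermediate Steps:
j(Z, F) = 4 - Z
T(M, c) = -583/(3*c) (T(M, c) = (-1083/c + 500/c)/3 = (-583/c)/3 = -583/(3*c))
p = 641461
p/T(905, j(25, -1)) = 641461/((-583/(3*(4 - 1*25)))) = 641461/((-583/(3*(4 - 25)))) = 641461/((-583/3/(-21))) = 641461/((-583/3*(-1/21))) = 641461/(583/63) = 641461*(63/583) = 40412043/583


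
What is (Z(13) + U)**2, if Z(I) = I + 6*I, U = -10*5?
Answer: 1681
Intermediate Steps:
U = -50
Z(I) = 7*I
(Z(13) + U)**2 = (7*13 - 50)**2 = (91 - 50)**2 = 41**2 = 1681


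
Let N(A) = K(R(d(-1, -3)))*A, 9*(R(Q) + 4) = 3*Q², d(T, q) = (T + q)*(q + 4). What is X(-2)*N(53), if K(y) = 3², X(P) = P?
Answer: -954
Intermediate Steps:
d(T, q) = (4 + q)*(T + q) (d(T, q) = (T + q)*(4 + q) = (4 + q)*(T + q))
R(Q) = -4 + Q²/3 (R(Q) = -4 + (3*Q²)/9 = -4 + Q²/3)
K(y) = 9
N(A) = 9*A
X(-2)*N(53) = -18*53 = -2*477 = -954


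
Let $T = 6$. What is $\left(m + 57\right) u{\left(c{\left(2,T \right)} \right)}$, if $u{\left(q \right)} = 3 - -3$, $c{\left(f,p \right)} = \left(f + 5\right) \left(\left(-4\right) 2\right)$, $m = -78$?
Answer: $-126$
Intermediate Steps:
$c{\left(f,p \right)} = -40 - 8 f$ ($c{\left(f,p \right)} = \left(5 + f\right) \left(-8\right) = -40 - 8 f$)
$u{\left(q \right)} = 6$ ($u{\left(q \right)} = 3 + 3 = 6$)
$\left(m + 57\right) u{\left(c{\left(2,T \right)} \right)} = \left(-78 + 57\right) 6 = \left(-21\right) 6 = -126$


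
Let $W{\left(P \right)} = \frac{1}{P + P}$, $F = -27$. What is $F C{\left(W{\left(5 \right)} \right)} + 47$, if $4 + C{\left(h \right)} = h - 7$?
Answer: $\frac{3413}{10} \approx 341.3$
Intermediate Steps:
$W{\left(P \right)} = \frac{1}{2 P}$
$C{\left(h \right)} = -11 + h$ ($C{\left(h \right)} = -4 + \left(h - 7\right) = -4 + \left(-7 + h\right) = -11 + h$)
$F C{\left(W{\left(5 \right)} \right)} + 47 = - 27 \left(-11 + \frac{1}{2 \cdot 5}\right) + 47 = - 27 \left(-11 + \frac{1}{2} \cdot \frac{1}{5}\right) + 47 = - 27 \left(-11 + \frac{1}{10}\right) + 47 = \left(-27\right) \left(- \frac{109}{10}\right) + 47 = \frac{2943}{10} + 47 = \frac{3413}{10}$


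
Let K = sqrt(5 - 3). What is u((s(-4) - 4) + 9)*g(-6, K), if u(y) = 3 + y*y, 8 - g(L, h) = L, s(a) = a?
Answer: 56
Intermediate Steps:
K = sqrt(2) ≈ 1.4142
g(L, h) = 8 - L
u(y) = 3 + y**2
u((s(-4) - 4) + 9)*g(-6, K) = (3 + ((-4 - 4) + 9)**2)*(8 - 1*(-6)) = (3 + (-8 + 9)**2)*(8 + 6) = (3 + 1**2)*14 = (3 + 1)*14 = 4*14 = 56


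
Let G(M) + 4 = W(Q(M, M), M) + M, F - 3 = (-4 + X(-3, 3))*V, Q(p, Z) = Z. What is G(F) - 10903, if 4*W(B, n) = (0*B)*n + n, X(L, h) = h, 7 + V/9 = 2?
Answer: -10847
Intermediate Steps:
V = -45 (V = -63 + 9*2 = -63 + 18 = -45)
F = 48 (F = 3 + (-4 + 3)*(-45) = 3 - 1*(-45) = 3 + 45 = 48)
W(B, n) = n/4 (W(B, n) = ((0*B)*n + n)/4 = (0*n + n)/4 = (0 + n)/4 = n/4)
G(M) = -4 + 5*M/4 (G(M) = -4 + (M/4 + M) = -4 + 5*M/4)
G(F) - 10903 = (-4 + (5/4)*48) - 10903 = (-4 + 60) - 10903 = 56 - 10903 = -10847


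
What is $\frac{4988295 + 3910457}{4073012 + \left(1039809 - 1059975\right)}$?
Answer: $\frac{4449376}{2026423} \approx 2.1957$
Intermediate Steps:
$\frac{4988295 + 3910457}{4073012 + \left(1039809 - 1059975\right)} = \frac{8898752}{4073012 - 20166} = \frac{8898752}{4052846} = 8898752 \cdot \frac{1}{4052846} = \frac{4449376}{2026423}$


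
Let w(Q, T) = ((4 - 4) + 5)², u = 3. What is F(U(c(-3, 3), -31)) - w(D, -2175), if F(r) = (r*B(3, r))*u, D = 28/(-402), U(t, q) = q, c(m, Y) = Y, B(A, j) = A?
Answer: -304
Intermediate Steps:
D = -14/201 (D = 28*(-1/402) = -14/201 ≈ -0.069652)
F(r) = 9*r (F(r) = (r*3)*3 = (3*r)*3 = 9*r)
w(Q, T) = 25 (w(Q, T) = (0 + 5)² = 5² = 25)
F(U(c(-3, 3), -31)) - w(D, -2175) = 9*(-31) - 1*25 = -279 - 25 = -304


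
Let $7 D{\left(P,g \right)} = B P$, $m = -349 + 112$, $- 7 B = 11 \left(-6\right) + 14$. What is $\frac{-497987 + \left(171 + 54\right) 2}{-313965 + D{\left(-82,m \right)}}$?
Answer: $\frac{24379313}{15388549} \approx 1.5842$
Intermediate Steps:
$B = \frac{52}{7}$ ($B = - \frac{11 \left(-6\right) + 14}{7} = - \frac{-66 + 14}{7} = \left(- \frac{1}{7}\right) \left(-52\right) = \frac{52}{7} \approx 7.4286$)
$m = -237$
$D{\left(P,g \right)} = \frac{52 P}{49}$ ($D{\left(P,g \right)} = \frac{\frac{52}{7} P}{7} = \frac{52 P}{49}$)
$\frac{-497987 + \left(171 + 54\right) 2}{-313965 + D{\left(-82,m \right)}} = \frac{-497987 + \left(171 + 54\right) 2}{-313965 + \frac{52}{49} \left(-82\right)} = \frac{-497987 + 225 \cdot 2}{-313965 - \frac{4264}{49}} = \frac{-497987 + 450}{- \frac{15388549}{49}} = \left(-497537\right) \left(- \frac{49}{15388549}\right) = \frac{24379313}{15388549}$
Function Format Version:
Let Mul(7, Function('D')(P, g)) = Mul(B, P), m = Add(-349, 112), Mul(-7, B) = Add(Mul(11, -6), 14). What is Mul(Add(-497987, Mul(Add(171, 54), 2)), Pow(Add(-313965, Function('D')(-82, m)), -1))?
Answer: Rational(24379313, 15388549) ≈ 1.5842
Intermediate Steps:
B = Rational(52, 7) (B = Mul(Rational(-1, 7), Add(Mul(11, -6), 14)) = Mul(Rational(-1, 7), Add(-66, 14)) = Mul(Rational(-1, 7), -52) = Rational(52, 7) ≈ 7.4286)
m = -237
Function('D')(P, g) = Mul(Rational(52, 49), P) (Function('D')(P, g) = Mul(Rational(1, 7), Mul(Rational(52, 7), P)) = Mul(Rational(52, 49), P))
Mul(Add(-497987, Mul(Add(171, 54), 2)), Pow(Add(-313965, Function('D')(-82, m)), -1)) = Mul(Add(-497987, Mul(Add(171, 54), 2)), Pow(Add(-313965, Mul(Rational(52, 49), -82)), -1)) = Mul(Add(-497987, Mul(225, 2)), Pow(Add(-313965, Rational(-4264, 49)), -1)) = Mul(Add(-497987, 450), Pow(Rational(-15388549, 49), -1)) = Mul(-497537, Rational(-49, 15388549)) = Rational(24379313, 15388549)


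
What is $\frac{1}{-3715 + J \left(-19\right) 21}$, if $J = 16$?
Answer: $- \frac{1}{10099} \approx -9.902 \cdot 10^{-5}$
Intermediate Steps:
$\frac{1}{-3715 + J \left(-19\right) 21} = \frac{1}{-3715 + 16 \left(-19\right) 21} = \frac{1}{-3715 - 6384} = \frac{1}{-10099} = - \frac{1}{10099}$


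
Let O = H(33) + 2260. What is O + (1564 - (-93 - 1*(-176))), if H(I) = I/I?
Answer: 3742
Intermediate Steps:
H(I) = 1
O = 2261 (O = 1 + 2260 = 2261)
O + (1564 - (-93 - 1*(-176))) = 2261 + (1564 - (-93 - 1*(-176))) = 2261 + (1564 - (-93 + 176)) = 2261 + (1564 - 1*83) = 2261 + (1564 - 83) = 2261 + 1481 = 3742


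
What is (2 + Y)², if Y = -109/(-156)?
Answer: 177241/24336 ≈ 7.2831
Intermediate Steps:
Y = 109/156 (Y = -109*(-1/156) = 109/156 ≈ 0.69872)
(2 + Y)² = (2 + 109/156)² = (421/156)² = 177241/24336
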